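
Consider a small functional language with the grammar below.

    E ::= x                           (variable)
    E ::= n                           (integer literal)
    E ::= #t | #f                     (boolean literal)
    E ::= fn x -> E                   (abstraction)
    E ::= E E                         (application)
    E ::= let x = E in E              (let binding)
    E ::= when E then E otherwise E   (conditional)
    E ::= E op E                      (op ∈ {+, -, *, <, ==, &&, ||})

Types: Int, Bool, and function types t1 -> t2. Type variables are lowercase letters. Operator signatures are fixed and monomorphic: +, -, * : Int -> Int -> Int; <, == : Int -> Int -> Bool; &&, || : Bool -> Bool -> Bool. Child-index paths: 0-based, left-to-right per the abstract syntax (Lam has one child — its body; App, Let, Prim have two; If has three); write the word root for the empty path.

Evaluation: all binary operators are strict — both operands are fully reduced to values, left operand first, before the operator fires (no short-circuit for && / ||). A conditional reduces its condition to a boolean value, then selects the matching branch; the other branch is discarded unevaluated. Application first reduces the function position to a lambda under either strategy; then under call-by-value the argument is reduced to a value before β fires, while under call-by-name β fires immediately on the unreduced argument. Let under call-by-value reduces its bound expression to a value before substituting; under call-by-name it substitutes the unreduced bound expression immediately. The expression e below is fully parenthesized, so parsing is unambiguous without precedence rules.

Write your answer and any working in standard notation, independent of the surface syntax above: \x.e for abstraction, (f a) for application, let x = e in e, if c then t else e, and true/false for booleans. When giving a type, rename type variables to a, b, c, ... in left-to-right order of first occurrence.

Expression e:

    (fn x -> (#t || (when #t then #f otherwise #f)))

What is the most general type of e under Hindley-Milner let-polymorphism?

Answer: a -> Bool

Trace:
  unify Bool ~ Bool
  unify Bool ~ Bool
  unify Bool ~ Bool
  unify Bool ~ Bool
\x._ : a -> Bool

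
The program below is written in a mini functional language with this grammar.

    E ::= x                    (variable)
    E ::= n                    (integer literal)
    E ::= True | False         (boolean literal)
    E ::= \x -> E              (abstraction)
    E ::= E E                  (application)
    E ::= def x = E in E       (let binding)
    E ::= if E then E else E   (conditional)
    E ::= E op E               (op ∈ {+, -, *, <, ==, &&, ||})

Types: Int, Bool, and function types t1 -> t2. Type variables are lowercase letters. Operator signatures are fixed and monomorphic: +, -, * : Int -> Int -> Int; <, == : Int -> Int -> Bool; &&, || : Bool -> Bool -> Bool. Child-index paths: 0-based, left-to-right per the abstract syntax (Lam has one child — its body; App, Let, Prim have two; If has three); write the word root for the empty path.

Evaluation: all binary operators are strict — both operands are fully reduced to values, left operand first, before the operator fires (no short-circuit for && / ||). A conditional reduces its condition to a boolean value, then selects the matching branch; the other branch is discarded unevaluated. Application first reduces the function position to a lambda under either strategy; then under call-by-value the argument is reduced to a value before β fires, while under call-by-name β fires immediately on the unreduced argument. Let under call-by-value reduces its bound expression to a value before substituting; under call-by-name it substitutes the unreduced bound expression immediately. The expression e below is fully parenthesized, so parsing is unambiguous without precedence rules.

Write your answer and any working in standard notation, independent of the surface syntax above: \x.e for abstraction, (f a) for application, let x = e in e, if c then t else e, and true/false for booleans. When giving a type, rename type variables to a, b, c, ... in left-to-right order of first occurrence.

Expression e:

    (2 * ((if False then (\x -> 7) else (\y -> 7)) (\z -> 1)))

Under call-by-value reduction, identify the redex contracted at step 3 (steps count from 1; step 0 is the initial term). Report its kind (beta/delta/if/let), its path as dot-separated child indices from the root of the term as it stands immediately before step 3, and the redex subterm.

Trace:
step 0: (2 * ((if false then (\x.7) else (\y.7)) (\z.1)))
step 1: [if@1.0] (2 * ((\y.7) (\z.1)))
step 2: [beta@1] (2 * 7)
step 3: [delta@root] 14

Answer: delta at root : (2 * 7)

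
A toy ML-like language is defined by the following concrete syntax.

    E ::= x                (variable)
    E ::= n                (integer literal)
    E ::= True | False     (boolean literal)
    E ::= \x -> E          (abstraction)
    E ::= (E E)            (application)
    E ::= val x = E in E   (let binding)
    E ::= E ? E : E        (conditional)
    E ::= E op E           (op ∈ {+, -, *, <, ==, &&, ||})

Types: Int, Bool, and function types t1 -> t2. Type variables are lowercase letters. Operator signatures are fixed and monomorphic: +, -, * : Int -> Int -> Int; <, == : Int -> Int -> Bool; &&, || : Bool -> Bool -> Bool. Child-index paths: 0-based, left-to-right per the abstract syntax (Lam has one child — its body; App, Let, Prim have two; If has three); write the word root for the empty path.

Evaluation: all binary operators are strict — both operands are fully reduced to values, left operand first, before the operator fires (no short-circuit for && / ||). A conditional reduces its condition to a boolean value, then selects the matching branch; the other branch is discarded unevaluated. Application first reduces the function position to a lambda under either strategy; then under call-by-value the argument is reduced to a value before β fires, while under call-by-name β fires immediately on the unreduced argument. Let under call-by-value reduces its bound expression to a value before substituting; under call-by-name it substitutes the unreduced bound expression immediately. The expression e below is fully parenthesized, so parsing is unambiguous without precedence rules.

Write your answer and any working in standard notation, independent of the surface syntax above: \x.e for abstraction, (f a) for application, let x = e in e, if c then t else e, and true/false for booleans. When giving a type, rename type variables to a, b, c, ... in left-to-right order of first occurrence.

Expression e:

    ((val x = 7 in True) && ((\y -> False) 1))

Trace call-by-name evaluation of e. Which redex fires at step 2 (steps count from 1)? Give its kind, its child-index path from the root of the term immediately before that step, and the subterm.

Answer: beta at 1 : ((\y.false) 1)

Trace:
step 0: ((let x = 7 in true) && ((\y.false) 1))
step 1: [let@0] (true && ((\y.false) 1))
step 2: [beta@1] (true && false)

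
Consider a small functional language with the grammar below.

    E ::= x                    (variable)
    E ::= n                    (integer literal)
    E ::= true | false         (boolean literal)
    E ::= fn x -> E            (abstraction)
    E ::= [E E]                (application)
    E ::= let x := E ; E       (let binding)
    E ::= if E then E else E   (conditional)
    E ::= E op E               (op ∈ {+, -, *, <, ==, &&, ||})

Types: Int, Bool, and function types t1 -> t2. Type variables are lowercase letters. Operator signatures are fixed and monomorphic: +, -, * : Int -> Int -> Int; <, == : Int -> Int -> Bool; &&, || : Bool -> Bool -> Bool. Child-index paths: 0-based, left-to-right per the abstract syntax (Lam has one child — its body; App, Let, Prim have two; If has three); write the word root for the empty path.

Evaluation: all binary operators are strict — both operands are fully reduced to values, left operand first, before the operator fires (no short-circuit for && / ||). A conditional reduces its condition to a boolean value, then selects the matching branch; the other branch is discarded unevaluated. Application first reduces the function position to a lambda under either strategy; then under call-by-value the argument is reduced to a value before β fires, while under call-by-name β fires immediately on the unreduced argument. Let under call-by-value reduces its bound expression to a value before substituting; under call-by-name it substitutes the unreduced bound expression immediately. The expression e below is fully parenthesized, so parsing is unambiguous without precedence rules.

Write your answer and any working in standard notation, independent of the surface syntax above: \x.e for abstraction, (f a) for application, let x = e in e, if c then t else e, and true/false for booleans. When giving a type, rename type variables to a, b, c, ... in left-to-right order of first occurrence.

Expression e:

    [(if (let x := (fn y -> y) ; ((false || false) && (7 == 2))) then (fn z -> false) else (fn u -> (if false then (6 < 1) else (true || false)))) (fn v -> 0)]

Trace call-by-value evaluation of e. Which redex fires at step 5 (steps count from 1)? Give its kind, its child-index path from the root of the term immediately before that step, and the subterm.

Derivation:
step 0: ((if (let x = (\y.y) in ((false || false) && (7 == 2))) then (\z.false) else (\u.(if false then (6 < 1) else (true || false)))) (\v.0))
step 1: [let@0.0] ((if ((false || false) && (7 == 2)) then (\z.false) else (\u.(if false then (6 < 1) else (true || false)))) (\v.0))
step 2: [delta@0.0.0] ((if (false && (7 == 2)) then (\z.false) else (\u.(if false then (6 < 1) else (true || false)))) (\v.0))
step 3: [delta@0.0.1] ((if (false && false) then (\z.false) else (\u.(if false then (6 < 1) else (true || false)))) (\v.0))
step 4: [delta@0.0] ((if false then (\z.false) else (\u.(if false then (6 < 1) else (true || false)))) (\v.0))
step 5: [if@0] ((\u.(if false then (6 < 1) else (true || false))) (\v.0))

Answer: if at 0 : (if false then (\z.false) else (\u.(if false then (6 < 1) else (true || false))))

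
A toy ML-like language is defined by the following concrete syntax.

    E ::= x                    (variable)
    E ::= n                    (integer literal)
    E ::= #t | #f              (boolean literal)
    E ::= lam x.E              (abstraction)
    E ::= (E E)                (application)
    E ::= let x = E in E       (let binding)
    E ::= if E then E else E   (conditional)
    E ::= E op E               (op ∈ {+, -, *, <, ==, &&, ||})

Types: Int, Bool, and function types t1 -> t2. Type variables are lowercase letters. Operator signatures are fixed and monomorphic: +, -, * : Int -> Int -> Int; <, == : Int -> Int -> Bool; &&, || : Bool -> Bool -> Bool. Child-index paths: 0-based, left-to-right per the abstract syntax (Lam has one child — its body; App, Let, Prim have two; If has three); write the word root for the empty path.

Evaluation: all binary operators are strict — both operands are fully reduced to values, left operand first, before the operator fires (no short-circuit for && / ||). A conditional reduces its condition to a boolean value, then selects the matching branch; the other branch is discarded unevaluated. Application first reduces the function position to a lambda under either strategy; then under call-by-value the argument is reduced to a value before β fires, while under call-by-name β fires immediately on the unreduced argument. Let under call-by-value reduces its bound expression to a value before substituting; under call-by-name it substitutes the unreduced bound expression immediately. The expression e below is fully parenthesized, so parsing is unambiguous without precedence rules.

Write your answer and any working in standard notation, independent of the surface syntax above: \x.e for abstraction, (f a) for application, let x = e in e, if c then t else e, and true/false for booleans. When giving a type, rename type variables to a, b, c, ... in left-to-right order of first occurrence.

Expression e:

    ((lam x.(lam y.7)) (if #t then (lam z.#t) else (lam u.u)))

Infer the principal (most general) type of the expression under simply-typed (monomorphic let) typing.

Working:
\y._ : b -> Int
\x._ : a -> b -> Int
  unify Bool ~ Bool
\z._ : c -> Bool
u : d
\u._ : d -> d
  unify c -> Bool ~ d -> d
  unify c ~ d
  unify Bool ~ d
  unify a -> b -> Int ~ (Bool -> Bool) -> e
  unify a ~ Bool -> Bool
  unify b -> Int ~ e
_ _ : b -> Int

Answer: a -> Int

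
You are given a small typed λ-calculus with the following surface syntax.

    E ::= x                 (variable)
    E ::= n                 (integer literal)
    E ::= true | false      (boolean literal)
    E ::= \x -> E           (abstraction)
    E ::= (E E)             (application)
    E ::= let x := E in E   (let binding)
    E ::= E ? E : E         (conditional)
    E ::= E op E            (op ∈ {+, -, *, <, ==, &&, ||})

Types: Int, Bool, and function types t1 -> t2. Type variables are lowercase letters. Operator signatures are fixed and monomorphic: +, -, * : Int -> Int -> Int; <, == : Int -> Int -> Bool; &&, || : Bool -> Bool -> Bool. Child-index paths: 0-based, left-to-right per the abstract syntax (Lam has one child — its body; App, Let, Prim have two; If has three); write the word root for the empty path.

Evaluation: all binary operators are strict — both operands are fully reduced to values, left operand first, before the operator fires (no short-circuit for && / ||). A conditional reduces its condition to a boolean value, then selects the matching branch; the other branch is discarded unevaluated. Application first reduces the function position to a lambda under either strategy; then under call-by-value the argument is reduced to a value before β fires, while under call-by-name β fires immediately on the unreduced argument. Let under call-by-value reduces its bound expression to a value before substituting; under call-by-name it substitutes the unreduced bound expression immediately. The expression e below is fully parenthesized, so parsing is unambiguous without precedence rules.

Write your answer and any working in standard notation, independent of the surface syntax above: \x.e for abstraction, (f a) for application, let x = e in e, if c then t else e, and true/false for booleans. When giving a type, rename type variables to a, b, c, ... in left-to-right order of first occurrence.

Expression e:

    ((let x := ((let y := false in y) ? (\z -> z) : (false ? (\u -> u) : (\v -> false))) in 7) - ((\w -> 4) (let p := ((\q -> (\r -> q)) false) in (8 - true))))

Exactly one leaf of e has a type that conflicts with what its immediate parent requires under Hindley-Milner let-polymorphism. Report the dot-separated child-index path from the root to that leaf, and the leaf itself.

Derivation:
let y : Bool
y : Bool
  unify Bool ~ Bool
z : a
\z._ : a -> a
  unify Bool ~ Bool
u : b
\u._ : b -> b
\v._ : c -> Bool
  unify b -> b ~ c -> Bool
  unify b ~ c
  unify c ~ Bool
  unify a -> a ~ Bool -> Bool
  unify a ~ Bool
  unify Bool ~ Bool
let x : Bool -> Bool
  unify Int ~ Int
\w._ : d -> Int
q : e
\r._ : f -> e
\q._ : e -> f -> e
  unify e -> f -> e ~ Bool -> g
  unify e ~ Bool
  unify f -> Bool ~ g
_ _ : f -> Bool
let p : forall. f -> Bool
  unify Int ~ Int
  unify Bool ~ Int
  FAIL: mismatch Bool ~ Int

Answer: 1.1.1.1 : true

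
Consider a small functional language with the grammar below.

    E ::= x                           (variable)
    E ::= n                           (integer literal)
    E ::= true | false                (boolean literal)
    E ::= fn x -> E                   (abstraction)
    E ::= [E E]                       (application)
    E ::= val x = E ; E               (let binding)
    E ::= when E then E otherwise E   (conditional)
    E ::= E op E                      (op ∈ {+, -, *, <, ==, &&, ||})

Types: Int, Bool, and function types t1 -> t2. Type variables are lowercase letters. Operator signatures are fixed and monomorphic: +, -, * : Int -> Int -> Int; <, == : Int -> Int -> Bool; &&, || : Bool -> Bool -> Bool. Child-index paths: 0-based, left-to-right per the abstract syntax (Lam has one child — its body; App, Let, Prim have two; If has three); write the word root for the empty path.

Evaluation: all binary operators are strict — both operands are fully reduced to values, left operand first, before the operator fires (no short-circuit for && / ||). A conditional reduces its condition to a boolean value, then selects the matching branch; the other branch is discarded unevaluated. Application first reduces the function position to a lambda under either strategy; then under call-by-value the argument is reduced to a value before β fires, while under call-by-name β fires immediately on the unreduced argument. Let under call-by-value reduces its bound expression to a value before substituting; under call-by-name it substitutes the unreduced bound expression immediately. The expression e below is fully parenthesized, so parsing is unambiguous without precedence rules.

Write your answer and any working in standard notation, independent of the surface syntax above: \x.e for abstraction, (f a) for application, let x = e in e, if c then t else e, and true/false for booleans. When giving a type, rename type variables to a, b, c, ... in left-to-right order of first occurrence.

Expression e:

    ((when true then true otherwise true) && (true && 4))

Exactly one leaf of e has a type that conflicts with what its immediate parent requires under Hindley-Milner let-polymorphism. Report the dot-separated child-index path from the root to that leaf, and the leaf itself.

Answer: 1.1 : 4

Trace:
  unify Bool ~ Bool
  unify Bool ~ Bool
  unify Bool ~ Bool
  unify Bool ~ Bool
  unify Int ~ Bool
  FAIL: mismatch Int ~ Bool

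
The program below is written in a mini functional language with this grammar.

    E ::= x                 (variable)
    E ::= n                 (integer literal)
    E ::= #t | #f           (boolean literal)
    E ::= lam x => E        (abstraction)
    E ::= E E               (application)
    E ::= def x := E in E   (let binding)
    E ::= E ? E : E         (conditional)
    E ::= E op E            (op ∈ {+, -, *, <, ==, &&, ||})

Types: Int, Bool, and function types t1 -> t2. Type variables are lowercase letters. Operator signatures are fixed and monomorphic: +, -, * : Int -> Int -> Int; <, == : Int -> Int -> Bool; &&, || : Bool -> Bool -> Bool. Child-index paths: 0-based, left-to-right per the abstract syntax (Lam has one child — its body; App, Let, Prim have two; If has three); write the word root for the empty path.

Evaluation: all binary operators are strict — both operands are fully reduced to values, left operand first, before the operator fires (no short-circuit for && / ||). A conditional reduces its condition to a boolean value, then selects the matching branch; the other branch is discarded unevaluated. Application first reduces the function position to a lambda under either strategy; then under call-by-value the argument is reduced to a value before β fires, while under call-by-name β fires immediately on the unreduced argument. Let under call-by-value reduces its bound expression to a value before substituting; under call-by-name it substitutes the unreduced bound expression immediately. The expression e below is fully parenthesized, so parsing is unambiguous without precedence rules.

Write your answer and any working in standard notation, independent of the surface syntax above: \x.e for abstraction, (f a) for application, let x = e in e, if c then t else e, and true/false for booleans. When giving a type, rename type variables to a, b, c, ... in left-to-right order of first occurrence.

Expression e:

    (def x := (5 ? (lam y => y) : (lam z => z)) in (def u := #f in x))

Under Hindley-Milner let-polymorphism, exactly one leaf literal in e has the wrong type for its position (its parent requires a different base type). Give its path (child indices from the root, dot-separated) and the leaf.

Working:
  unify Int ~ Bool
  FAIL: mismatch Int ~ Bool

Answer: 0.0 : 5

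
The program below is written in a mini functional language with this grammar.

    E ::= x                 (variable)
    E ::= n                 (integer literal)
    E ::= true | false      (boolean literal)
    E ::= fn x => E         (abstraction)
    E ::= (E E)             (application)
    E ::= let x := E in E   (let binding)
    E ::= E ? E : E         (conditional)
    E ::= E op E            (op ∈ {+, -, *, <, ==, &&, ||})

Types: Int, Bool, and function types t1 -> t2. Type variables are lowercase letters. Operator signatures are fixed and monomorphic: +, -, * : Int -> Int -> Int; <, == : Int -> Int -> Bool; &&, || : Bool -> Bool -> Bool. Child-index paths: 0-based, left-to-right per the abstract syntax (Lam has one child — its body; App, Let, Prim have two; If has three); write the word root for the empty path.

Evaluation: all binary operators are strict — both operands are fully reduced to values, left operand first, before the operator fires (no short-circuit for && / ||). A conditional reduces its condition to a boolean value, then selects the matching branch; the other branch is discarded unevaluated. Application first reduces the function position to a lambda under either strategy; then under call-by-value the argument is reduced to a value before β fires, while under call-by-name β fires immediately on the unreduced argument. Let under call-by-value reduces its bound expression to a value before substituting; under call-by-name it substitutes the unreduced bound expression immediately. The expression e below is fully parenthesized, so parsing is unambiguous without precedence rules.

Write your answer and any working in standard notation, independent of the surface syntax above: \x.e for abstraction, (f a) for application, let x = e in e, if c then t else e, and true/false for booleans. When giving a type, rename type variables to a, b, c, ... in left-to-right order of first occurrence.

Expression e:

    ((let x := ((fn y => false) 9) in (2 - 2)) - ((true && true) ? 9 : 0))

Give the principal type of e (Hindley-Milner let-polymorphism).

Working:
\y._ : a -> Bool
  unify a -> Bool ~ Int -> b
  unify a ~ Int
  unify Bool ~ b
_ _ : Bool
let x : Bool
  unify Int ~ Int
  unify Int ~ Int
  unify Int ~ Int
  unify Bool ~ Bool
  unify Bool ~ Bool
  unify Bool ~ Bool
  unify Int ~ Int
  unify Int ~ Int

Answer: Int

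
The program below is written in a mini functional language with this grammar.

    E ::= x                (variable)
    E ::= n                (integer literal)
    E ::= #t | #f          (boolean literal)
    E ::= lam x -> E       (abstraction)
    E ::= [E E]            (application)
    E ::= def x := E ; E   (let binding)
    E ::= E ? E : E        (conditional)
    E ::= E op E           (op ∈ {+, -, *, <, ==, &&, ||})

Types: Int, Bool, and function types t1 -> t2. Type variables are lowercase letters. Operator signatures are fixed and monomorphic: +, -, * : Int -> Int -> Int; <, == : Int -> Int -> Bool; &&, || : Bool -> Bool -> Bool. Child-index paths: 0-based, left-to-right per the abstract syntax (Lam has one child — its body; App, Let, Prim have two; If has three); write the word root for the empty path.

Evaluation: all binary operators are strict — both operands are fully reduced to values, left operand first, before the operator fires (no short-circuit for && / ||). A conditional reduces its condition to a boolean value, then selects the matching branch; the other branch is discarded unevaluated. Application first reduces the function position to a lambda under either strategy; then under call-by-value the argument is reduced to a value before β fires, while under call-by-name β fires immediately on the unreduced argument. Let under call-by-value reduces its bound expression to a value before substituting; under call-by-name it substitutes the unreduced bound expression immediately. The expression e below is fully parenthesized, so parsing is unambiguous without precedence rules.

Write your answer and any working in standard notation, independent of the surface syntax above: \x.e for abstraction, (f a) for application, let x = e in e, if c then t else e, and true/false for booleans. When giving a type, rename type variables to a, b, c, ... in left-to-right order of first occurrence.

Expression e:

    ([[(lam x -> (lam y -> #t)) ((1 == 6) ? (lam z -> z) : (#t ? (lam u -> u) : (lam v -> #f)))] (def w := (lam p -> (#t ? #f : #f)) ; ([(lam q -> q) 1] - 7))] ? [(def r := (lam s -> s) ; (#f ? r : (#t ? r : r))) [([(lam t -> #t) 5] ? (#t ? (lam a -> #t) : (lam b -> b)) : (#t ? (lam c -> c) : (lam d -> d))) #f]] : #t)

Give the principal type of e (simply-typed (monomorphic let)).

Derivation:
\y._ : b -> Bool
\x._ : a -> b -> Bool
  unify Int ~ Int
  unify Int ~ Int
  unify Bool ~ Bool
z : c
\z._ : c -> c
  unify Bool ~ Bool
u : d
\u._ : d -> d
\v._ : e -> Bool
  unify d -> d ~ e -> Bool
  unify d ~ e
  unify e ~ Bool
  unify c -> c ~ Bool -> Bool
  unify c ~ Bool
  unify Bool ~ Bool
  unify a -> b -> Bool ~ (Bool -> Bool) -> f
  unify a ~ Bool -> Bool
  unify b -> Bool ~ f
_ _ : b -> Bool
  unify Bool ~ Bool
  unify Bool ~ Bool
\p._ : g -> Bool
let w : g -> Bool
q : h
\q._ : h -> h
  unify h -> h ~ Int -> i
  unify h ~ Int
  unify Int ~ i
_ _ : Int
  unify Int ~ Int
  unify Int ~ Int
  unify b -> Bool ~ Int -> j
  unify b ~ Int
  unify Bool ~ j
_ _ : Bool
  unify Bool ~ Bool
s : k
\s._ : k -> k
let r : k -> k
  unify Bool ~ Bool
r : k -> k
  unify Bool ~ Bool
r : k -> k
r : k -> k
  unify k -> k ~ k -> k
  unify k ~ k
  unify k ~ k
  unify k -> k ~ k -> k
  unify k ~ k
  unify k ~ k
\t._ : l -> Bool
  unify l -> Bool ~ Int -> m
  unify l ~ Int
  unify Bool ~ m
_ _ : Bool
  unify Bool ~ Bool
  unify Bool ~ Bool
\a._ : n -> Bool
b : o
\b._ : o -> o
  unify n -> Bool ~ o -> o
  unify n ~ o
  unify Bool ~ o
  unify Bool ~ Bool
c : p
\c._ : p -> p
d : q
\d._ : q -> q
  unify p -> p ~ q -> q
  unify p ~ q
  unify q ~ q
  unify Bool -> Bool ~ q -> q
  unify Bool ~ q
  unify Bool ~ Bool
  unify Bool -> Bool ~ Bool -> r
  unify Bool ~ Bool
  unify Bool ~ r
_ _ : Bool
  unify k -> k ~ Bool -> s
  unify k ~ Bool
  unify Bool ~ s
_ _ : Bool
  unify Bool ~ Bool

Answer: Bool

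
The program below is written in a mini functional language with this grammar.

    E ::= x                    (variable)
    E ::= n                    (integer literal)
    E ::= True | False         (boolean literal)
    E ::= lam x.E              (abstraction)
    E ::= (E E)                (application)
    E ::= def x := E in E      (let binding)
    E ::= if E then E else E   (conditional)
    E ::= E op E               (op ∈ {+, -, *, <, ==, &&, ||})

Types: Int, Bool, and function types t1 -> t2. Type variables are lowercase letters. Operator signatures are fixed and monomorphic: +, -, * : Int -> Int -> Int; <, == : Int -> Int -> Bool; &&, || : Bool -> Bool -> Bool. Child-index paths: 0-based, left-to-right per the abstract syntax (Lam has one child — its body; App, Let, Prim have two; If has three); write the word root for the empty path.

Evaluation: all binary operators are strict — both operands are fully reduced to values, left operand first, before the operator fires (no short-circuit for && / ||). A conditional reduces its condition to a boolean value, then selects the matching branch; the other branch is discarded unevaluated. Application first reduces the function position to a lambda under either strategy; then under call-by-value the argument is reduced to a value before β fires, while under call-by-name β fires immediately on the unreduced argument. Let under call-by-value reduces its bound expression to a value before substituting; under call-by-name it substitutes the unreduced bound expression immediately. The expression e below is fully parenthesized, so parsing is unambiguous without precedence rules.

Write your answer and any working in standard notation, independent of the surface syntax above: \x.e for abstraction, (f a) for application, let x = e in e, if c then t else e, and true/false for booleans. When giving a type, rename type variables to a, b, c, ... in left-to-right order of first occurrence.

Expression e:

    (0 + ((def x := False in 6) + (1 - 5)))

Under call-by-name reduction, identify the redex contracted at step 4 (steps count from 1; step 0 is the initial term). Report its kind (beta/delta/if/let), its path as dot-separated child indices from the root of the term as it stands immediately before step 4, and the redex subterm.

Working:
step 0: (0 + ((let x = false in 6) + (1 - 5)))
step 1: [let@1.0] (0 + (6 + (1 - 5)))
step 2: [delta@1.1] (0 + (6 + -4))
step 3: [delta@1] (0 + 2)
step 4: [delta@root] 2

Answer: delta at root : (0 + 2)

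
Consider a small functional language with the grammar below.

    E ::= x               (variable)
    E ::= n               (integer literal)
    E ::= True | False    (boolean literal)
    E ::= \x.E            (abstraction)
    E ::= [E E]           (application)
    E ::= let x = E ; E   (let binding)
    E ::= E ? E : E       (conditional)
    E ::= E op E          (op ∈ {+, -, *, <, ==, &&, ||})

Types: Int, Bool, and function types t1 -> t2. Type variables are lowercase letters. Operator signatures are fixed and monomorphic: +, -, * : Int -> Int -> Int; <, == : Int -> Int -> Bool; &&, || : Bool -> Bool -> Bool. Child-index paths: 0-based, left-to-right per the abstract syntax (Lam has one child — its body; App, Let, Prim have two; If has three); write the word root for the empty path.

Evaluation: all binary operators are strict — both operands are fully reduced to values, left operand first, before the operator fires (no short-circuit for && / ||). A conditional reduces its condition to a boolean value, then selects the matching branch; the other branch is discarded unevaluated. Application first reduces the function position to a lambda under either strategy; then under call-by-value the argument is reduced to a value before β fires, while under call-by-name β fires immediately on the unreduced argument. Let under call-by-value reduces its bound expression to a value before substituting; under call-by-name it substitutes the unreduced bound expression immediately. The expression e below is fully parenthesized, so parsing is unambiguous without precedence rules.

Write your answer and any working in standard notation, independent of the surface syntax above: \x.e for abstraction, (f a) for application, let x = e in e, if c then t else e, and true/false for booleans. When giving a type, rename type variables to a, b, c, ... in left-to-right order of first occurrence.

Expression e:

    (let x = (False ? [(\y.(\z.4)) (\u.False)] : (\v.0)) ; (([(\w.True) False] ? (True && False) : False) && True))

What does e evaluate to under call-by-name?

Answer: false

Derivation:
step 0: (let x = (if false then ((\y.(\z.4)) (\u.false)) else (\v.0)) in ((if ((\w.true) false) then (true && false) else false) && true))
step 1: [let@root] ((if ((\w.true) false) then (true && false) else false) && true)
step 2: [beta@0.0] ((if true then (true && false) else false) && true)
step 3: [if@0] ((true && false) && true)
step 4: [delta@0] (false && true)
step 5: [delta@root] false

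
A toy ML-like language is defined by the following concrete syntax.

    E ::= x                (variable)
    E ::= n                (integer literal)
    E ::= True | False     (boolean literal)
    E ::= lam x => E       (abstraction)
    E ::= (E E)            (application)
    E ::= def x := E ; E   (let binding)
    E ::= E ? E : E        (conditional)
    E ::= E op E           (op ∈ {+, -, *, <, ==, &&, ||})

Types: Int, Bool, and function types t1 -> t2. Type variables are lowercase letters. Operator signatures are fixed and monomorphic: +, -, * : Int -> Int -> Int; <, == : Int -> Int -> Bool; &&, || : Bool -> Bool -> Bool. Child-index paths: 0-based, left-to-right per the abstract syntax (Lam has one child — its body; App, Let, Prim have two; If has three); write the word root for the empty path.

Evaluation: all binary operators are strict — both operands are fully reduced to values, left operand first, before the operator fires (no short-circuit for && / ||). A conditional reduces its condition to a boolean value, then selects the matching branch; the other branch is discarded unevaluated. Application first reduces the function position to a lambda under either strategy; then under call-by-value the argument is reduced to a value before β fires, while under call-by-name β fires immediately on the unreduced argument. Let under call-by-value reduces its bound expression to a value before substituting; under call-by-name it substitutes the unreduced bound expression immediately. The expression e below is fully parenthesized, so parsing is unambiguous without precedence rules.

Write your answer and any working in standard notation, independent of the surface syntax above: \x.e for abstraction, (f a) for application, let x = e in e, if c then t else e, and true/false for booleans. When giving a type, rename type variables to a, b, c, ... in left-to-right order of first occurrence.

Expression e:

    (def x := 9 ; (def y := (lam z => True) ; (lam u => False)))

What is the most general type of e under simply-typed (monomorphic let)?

Derivation:
let x : Int
\z._ : a -> Bool
let y : a -> Bool
\u._ : b -> Bool

Answer: a -> Bool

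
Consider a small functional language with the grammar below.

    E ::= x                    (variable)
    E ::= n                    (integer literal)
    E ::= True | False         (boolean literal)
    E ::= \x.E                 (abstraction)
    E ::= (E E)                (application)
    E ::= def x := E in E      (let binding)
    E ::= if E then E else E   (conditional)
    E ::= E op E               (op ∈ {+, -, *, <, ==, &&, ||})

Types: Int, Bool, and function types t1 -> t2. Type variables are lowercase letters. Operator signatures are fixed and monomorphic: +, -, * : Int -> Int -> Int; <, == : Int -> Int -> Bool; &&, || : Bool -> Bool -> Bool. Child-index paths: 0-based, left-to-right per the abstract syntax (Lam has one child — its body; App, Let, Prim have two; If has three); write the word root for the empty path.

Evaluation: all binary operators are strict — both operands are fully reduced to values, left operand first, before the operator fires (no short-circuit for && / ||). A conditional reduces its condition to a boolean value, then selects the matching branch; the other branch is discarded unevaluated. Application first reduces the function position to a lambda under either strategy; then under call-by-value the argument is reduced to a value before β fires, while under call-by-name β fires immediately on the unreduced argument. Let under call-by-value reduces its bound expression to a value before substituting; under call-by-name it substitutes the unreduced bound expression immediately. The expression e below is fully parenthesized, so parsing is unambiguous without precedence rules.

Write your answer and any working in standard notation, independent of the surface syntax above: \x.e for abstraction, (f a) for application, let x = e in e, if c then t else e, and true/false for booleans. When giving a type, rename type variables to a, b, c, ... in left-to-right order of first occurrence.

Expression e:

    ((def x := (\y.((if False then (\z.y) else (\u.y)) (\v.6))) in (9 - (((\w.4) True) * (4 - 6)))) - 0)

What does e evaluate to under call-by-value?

Answer: 17

Trace:
step 0: ((let x = (\y.((if false then (\z.y) else (\u.y)) (\v.6))) in (9 - (((\w.4) true) * (4 - 6)))) - 0)
step 1: [let@0] ((9 - (((\w.4) true) * (4 - 6))) - 0)
step 2: [beta@0.1.0] ((9 - (4 * (4 - 6))) - 0)
step 3: [delta@0.1.1] ((9 - (4 * -2)) - 0)
step 4: [delta@0.1] ((9 - -8) - 0)
step 5: [delta@0] (17 - 0)
step 6: [delta@root] 17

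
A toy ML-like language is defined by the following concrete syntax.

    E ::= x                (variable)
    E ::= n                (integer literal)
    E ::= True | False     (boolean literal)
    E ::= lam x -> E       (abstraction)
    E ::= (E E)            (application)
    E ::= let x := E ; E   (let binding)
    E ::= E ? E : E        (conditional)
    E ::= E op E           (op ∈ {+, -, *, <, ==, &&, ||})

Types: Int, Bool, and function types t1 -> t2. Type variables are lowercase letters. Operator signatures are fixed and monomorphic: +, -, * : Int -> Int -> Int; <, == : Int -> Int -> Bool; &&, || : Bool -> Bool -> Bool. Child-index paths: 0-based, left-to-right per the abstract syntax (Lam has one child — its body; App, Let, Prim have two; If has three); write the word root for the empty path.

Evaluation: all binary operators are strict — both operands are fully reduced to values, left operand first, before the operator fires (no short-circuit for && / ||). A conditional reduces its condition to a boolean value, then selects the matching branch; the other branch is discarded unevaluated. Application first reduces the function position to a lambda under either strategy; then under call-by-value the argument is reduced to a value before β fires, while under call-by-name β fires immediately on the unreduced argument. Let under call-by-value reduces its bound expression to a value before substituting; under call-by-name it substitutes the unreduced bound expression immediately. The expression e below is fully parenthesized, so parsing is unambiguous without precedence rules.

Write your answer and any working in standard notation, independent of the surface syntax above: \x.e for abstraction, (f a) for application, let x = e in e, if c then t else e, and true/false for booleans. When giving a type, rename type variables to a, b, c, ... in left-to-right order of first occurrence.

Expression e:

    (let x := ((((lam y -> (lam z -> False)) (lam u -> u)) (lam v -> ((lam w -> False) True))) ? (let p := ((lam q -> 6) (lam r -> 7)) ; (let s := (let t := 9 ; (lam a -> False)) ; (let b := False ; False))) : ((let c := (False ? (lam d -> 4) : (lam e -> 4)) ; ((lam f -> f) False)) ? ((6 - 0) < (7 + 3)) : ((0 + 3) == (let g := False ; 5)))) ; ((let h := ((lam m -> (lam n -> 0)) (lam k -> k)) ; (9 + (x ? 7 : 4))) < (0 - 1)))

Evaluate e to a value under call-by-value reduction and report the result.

Answer: false

Trace:
step 0: (let x = (if (((\y.(\z.false)) (\u.u)) (\v.((\w.false) true))) then (let p = ((\q.6) (\r.7)) in (let s = (let t = 9 in (\a.false)) in (let b = false in false))) else (if (let c = (if false then (\d.4) else (\e.4)) in ((\f.f) false)) then ((6 - 0) < (7 + 3)) else ((0 + 3) == (let g = false in 5)))) in ((let h = ((\m.(\n.0)) (\k.k)) in (9 + (if x then 7 else 4))) < (0 - 1)))
step 1: [beta@0.0.0] (let x = (if ((\z.false) (\v.((\w.false) true))) then (let p = ((\q.6) (\r.7)) in (let s = (let t = 9 in (\a.false)) in (let b = false in false))) else (if (let c = (if false then (\d.4) else (\e.4)) in ((\f.f) false)) then ((6 - 0) < (7 + 3)) else ((0 + 3) == (let g = false in 5)))) in ((let h = ((\m.(\n.0)) (\k.k)) in (9 + (if x then 7 else 4))) < (0 - 1)))
step 2: [beta@0.0] (let x = (if false then (let p = ((\q.6) (\r.7)) in (let s = (let t = 9 in (\a.false)) in (let b = false in false))) else (if (let c = (if false then (\d.4) else (\e.4)) in ((\f.f) false)) then ((6 - 0) < (7 + 3)) else ((0 + 3) == (let g = false in 5)))) in ((let h = ((\m.(\n.0)) (\k.k)) in (9 + (if x then 7 else 4))) < (0 - 1)))
step 3: [if@0] (let x = (if (let c = (if false then (\d.4) else (\e.4)) in ((\f.f) false)) then ((6 - 0) < (7 + 3)) else ((0 + 3) == (let g = false in 5))) in ((let h = ((\m.(\n.0)) (\k.k)) in (9 + (if x then 7 else 4))) < (0 - 1)))
step 4: [if@0.0.0] (let x = (if (let c = (\e.4) in ((\f.f) false)) then ((6 - 0) < (7 + 3)) else ((0 + 3) == (let g = false in 5))) in ((let h = ((\m.(\n.0)) (\k.k)) in (9 + (if x then 7 else 4))) < (0 - 1)))
step 5: [let@0.0] (let x = (if ((\f.f) false) then ((6 - 0) < (7 + 3)) else ((0 + 3) == (let g = false in 5))) in ((let h = ((\m.(\n.0)) (\k.k)) in (9 + (if x then 7 else 4))) < (0 - 1)))
step 6: [beta@0.0] (let x = (if false then ((6 - 0) < (7 + 3)) else ((0 + 3) == (let g = false in 5))) in ((let h = ((\m.(\n.0)) (\k.k)) in (9 + (if x then 7 else 4))) < (0 - 1)))
step 7: [if@0] (let x = ((0 + 3) == (let g = false in 5)) in ((let h = ((\m.(\n.0)) (\k.k)) in (9 + (if x then 7 else 4))) < (0 - 1)))
step 8: [delta@0.0] (let x = (3 == (let g = false in 5)) in ((let h = ((\m.(\n.0)) (\k.k)) in (9 + (if x then 7 else 4))) < (0 - 1)))
step 9: [let@0.1] (let x = (3 == 5) in ((let h = ((\m.(\n.0)) (\k.k)) in (9 + (if x then 7 else 4))) < (0 - 1)))
step 10: [delta@0] (let x = false in ((let h = ((\m.(\n.0)) (\k.k)) in (9 + (if x then 7 else 4))) < (0 - 1)))
step 11: [let@root] ((let h = ((\m.(\n.0)) (\k.k)) in (9 + (if false then 7 else 4))) < (0 - 1))
step 12: [beta@0.0] ((let h = (\n.0) in (9 + (if false then 7 else 4))) < (0 - 1))
step 13: [let@0] ((9 + (if false then 7 else 4)) < (0 - 1))
step 14: [if@0.1] ((9 + 4) < (0 - 1))
step 15: [delta@0] (13 < (0 - 1))
step 16: [delta@1] (13 < -1)
step 17: [delta@root] false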